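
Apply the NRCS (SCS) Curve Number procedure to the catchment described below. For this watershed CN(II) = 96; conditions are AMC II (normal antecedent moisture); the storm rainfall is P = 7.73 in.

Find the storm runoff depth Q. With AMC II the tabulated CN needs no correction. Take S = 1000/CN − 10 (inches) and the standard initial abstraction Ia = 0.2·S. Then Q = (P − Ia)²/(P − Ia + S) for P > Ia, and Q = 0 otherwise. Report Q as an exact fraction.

CN(II) = 96; AMC II needs no correction.
Max retention: S = 1000/96 − 10 = 5/12 in (≈ 0.417 in)
Initial abstraction Ia = S/5 = (5/12)/5 = 1/12 ≈ 0.083 in
Since P=7.730 > Ia=0.083: effective rainfall P−Ia = 1147/150 in
Q: (1147/150)² ÷ (2419/300) = 1315609/181425 in (≈ 7.252 in)

Q = 1315609/181425 in ≈ 7.252 in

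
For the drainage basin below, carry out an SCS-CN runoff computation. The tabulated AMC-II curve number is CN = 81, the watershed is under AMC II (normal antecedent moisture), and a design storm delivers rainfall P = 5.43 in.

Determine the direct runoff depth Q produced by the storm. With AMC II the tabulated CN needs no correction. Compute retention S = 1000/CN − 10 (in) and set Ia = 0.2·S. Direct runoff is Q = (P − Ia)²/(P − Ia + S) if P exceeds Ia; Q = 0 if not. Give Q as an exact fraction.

Q = 1614673489/479382300 in ≈ 3.368 in

Average conditions: CN = 81 (no AMC adjustment).
Max retention: S = 1000/81 − 10 = 190/81 in (≈ 2.346 in)
Initial abstraction Ia = S/5 = (190/81)/5 = 38/81 ≈ 0.469 in
Excess rainfall: 5.430 − 0.469 = 4.961 in; P > Ia so Q > 0
Q: (40183/8100)² ÷ (59183/8100) = 1614673489/479382300 in (≈ 3.368 in)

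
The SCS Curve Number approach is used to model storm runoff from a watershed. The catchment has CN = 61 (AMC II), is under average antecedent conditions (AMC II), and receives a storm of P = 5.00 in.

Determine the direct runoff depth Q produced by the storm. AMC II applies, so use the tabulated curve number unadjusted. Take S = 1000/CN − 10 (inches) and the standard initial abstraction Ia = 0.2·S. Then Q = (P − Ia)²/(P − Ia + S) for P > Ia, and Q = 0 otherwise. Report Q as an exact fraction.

Average conditions: CN = 61 (no AMC adjustment).
S = 1000/61 − 10 = 390/61 in ≈ 6.393 in
Initial abstraction Ia = S/5 = (390/61)/5 = 78/61 ≈ 1.279 in
Since P=5.000 > Ia=1.279: effective rainfall P−Ia = 227/61 in
Q = (227/61)²/((227/61) + 390/61) = (51529/3721)/(617/61) = 51529/37637 in ≈ 1.369 in

Q = 51529/37637 in ≈ 1.369 in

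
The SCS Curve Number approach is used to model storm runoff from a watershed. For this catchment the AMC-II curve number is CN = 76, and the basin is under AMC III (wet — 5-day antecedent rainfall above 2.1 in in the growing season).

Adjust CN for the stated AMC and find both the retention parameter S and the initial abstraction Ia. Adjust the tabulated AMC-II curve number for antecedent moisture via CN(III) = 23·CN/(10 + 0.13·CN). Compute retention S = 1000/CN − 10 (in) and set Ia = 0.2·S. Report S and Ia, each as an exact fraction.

CN(III) from CN(II)=76: (23·76)/(10 + 0.13·76) = 43700/497 ≈ 87.928
S = 1000/(43700/497) − 10 = 600/437 in ≈ 1.373 in
Ia = 0.2·(600/437) = 120/437 in ≈ 0.275 in

S = 600/437 in ≈ 1.373 in; Ia = 120/437 in ≈ 0.275 in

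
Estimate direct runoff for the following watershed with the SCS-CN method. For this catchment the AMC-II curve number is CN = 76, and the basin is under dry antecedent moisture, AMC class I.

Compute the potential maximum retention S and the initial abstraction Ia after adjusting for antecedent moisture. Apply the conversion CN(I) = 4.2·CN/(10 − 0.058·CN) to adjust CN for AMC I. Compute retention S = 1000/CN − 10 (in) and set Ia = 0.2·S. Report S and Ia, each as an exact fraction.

S = 1000/133 in ≈ 7.519 in; Ia = 200/133 in ≈ 1.504 in

Adjust CN=76 to AMC I: 4.2·76/(10 − 0.058·76) → (1596/5) ÷ (699/125) = 13300/233 ≈ 57.082
Max retention: S = 1000/(13300/233) − 10 = 1000/133 in (≈ 7.519 in)
Ia = 0.2S: 0.2·7.519 = 1.504 in (exactly 200/133)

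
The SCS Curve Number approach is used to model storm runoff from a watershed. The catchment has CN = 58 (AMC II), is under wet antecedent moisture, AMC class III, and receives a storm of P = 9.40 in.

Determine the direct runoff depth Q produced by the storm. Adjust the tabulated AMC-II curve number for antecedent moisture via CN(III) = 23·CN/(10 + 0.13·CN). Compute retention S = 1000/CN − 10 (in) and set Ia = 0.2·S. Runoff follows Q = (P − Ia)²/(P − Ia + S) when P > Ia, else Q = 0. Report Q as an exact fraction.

Q = 855504001/132562915 in ≈ 6.454 in

Adjust CN=58 to AMC III: 23·58/(10 + 0.13·58) → 1334 ÷ (877/50) = 66700/877 ≈ 76.055
Max retention: S = 1000/(66700/877) − 10 = 2100/667 in (≈ 3.148 in)
Ia = 0.2·(2100/667) = 420/667 in ≈ 0.630 in
Since P=9.400 > Ia=0.630: effective rainfall P−Ia = 29249/3335 in
Q = (29249/3335)²/((29249/3335) + 2100/667) = (855504001/11122225)/(39749/3335) = 855504001/132562915 in ≈ 6.454 in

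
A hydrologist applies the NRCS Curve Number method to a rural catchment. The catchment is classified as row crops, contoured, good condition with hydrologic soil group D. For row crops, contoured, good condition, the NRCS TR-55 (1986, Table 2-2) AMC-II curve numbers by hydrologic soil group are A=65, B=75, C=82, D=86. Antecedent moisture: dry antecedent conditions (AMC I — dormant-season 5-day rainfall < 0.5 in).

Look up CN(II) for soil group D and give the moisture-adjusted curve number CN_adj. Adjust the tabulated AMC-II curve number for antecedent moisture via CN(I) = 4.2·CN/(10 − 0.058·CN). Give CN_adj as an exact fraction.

CN_adj = 12900/179 ≈ 72.067

NRCS table: row crops, contoured, good condition, soil group D → CN(II) = 86
CN(I) from CN(II)=86: (4.2·86)/(10 − 0.058·86) = 12900/179 ≈ 72.067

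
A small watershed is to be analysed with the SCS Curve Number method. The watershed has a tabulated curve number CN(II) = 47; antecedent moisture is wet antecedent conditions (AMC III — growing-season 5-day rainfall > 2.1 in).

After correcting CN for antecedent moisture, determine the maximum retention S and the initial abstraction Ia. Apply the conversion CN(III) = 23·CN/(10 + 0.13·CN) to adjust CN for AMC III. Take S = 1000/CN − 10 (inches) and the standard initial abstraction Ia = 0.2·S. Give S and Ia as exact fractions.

S = 5300/1081 in ≈ 4.903 in; Ia = 1060/1081 in ≈ 0.981 in

Wet (AMC III): CN(III) = 23·47/(10 + 0.13·47) = 1081/(1611/100) = 108100/1611 ≈ 67.101
Max retention: S = 1000/(108100/1611) − 10 = 5300/1081 in (≈ 4.903 in)
Ia = 0.2·(5300/1081) = 1060/1081 in ≈ 0.981 in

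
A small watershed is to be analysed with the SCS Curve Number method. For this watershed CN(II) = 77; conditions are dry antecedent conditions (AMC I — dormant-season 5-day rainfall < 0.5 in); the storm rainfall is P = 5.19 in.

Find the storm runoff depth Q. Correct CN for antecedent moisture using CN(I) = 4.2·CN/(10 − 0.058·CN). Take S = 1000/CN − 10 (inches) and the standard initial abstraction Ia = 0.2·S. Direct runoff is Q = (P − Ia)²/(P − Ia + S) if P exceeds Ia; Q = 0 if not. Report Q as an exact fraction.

Q = 371152663729/284466359100 in ≈ 1.305 in

Adjust CN=77 to AMC I: 4.2·77/(10 − 0.058·77) → (1617/5) ÷ (2767/500) = 161700/2767 ≈ 58.439
S = 1000/(161700/2767) − 10 = 11500/1617 in ≈ 7.112 in
Ia = 0.2·(11500/1617) = 2300/1617 in ≈ 1.422 in
Excess rainfall: 5.190 − 1.422 = 3.768 in; P > Ia so Q > 0
Runoff Q = (P−Ia)²/(P−Ia+S) = (3.768)²/(3.768+7.112) = 371152663729/284466359100 ≈ 1.305 in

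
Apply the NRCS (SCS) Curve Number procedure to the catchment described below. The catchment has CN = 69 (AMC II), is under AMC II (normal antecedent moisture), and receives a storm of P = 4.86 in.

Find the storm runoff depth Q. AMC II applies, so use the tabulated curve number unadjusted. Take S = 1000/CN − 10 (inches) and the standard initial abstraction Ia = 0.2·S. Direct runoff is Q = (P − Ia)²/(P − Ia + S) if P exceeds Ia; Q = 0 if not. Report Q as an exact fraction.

Q = 186786889/100626150 in ≈ 1.856 in

Average conditions: CN = 69 (no AMC adjustment).
Retention S: 1000/CN − 10 with CN=69.000 → S = 310/69 ≈ 4.493 in
Initial abstraction Ia = S/5 = (310/69)/5 = 62/69 ≈ 0.899 in
P − Ia = 4.860 − 0.899 = 13667/3450 ≈ 3.961 in (> 0, runoff occurs)
Runoff Q = (P−Ia)²/(P−Ia+S) = (3.961)²/(3.961+4.493) = 186786889/100626150 ≈ 1.856 in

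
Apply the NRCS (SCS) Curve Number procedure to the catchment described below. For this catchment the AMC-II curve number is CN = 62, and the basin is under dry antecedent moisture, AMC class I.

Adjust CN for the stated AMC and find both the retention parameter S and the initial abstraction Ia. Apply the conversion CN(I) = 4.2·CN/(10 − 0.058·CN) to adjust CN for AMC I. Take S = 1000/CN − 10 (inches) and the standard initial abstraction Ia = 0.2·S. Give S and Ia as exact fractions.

S = 9500/651 in ≈ 14.593 in; Ia = 1900/651 in ≈ 2.919 in

Adjust CN=62 to AMC I: 4.2·62/(10 − 0.058·62) → (1302/5) ÷ (1601/250) = 65100/1601 ≈ 40.662
S = 1000/(65100/1601) − 10 = 9500/651 in ≈ 14.593 in
Ia = 0.2·(9500/651) = 1900/651 in ≈ 2.919 in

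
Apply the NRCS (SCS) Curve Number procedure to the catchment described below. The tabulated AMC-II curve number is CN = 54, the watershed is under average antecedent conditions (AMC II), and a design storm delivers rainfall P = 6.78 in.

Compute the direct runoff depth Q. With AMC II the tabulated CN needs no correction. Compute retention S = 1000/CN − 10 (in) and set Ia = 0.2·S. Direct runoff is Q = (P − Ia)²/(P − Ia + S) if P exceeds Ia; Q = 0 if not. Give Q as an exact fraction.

CN(II) = 54; AMC II needs no correction.
S = 1000/54 − 10 = 230/27 in ≈ 8.519 in
Ia = 0.2S: 0.2·8.519 = 1.704 in (exactly 46/27)
Excess rainfall: 6.780 − 1.704 = 5.076 in; P > Ia so Q > 0
Q = (6853/1350)²/((6853/1350) + 230/27) = (46963609/1822500)/(18353/1350) = 46963609/24776550 in ≈ 1.895 in

Q = 46963609/24776550 in ≈ 1.895 in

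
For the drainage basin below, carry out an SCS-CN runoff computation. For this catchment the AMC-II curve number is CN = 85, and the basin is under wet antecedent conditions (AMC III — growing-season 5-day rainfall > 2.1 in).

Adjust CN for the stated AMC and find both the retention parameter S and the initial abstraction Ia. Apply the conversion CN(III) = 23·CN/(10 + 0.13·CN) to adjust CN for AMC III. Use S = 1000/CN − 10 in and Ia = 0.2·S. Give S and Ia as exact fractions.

Adjust CN=85 to AMC III: 23·85/(10 + 0.13·85) → 1955 ÷ (421/20) = 39100/421 ≈ 92.874
Retention S: 1000/CN − 10 with CN=92.874 → S = 300/391 ≈ 0.767 in
Ia = 0.2·(300/391) = 60/391 in ≈ 0.153 in

S = 300/391 in ≈ 0.767 in; Ia = 60/391 in ≈ 0.153 in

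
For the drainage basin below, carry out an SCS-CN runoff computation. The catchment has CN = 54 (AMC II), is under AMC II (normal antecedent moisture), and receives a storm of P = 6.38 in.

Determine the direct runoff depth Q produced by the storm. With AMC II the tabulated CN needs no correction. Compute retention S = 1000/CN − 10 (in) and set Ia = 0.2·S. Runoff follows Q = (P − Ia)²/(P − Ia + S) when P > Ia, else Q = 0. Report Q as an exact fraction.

Q = 39853969/24047550 in ≈ 1.657 in

Average conditions: CN = 54 (no AMC adjustment).
S = 1000/54 − 10 = 230/27 in ≈ 8.519 in
Ia = 0.2S: 0.2·8.519 = 1.704 in (exactly 46/27)
Excess rainfall: 6.380 − 1.704 = 4.676 in; P > Ia so Q > 0
Runoff Q = (P−Ia)²/(P−Ia+S) = (4.676)²/(4.676+8.519) = 39853969/24047550 ≈ 1.657 in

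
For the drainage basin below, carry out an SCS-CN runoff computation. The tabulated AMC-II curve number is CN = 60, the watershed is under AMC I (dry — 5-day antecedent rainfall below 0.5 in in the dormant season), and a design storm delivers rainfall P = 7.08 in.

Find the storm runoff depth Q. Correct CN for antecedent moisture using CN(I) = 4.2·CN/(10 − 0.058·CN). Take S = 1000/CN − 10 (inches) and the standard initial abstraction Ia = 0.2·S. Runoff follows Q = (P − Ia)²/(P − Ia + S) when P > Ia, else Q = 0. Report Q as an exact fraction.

Q = 37834801/49062825 in ≈ 0.771 in

Adjust CN=60 to AMC I: 4.2·60/(10 − 0.058·60) → 252 ÷ (163/25) = 6300/163 ≈ 38.650
Retention S: 1000/CN − 10 with CN=38.650 → S = 1000/63 ≈ 15.873 in
Initial abstraction Ia = S/5 = (1000/63)/5 = 200/63 ≈ 3.175 in
P − Ia = 7.080 − 3.175 = 6151/1575 ≈ 3.905 in (> 0, runoff occurs)
Q = (6151/1575)²/((6151/1575) + 1000/63) = (37834801/2480625)/(31151/1575) = 37834801/49062825 in ≈ 0.771 in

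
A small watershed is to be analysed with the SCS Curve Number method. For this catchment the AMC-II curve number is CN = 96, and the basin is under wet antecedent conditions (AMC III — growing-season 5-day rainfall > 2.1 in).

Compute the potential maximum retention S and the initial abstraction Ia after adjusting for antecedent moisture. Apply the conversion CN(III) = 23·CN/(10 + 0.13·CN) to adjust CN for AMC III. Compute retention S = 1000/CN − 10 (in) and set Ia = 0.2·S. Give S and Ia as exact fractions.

S = 25/138 in ≈ 0.181 in; Ia = 5/138 in ≈ 0.036 in

Wet (AMC III): CN(III) = 23·96/(10 + 0.13·96) = 2208/(562/25) = 27600/281 ≈ 98.221
S = 1000/(27600/281) − 10 = 25/138 in ≈ 0.181 in
Ia = 0.2·(25/138) = 5/138 in ≈ 0.036 in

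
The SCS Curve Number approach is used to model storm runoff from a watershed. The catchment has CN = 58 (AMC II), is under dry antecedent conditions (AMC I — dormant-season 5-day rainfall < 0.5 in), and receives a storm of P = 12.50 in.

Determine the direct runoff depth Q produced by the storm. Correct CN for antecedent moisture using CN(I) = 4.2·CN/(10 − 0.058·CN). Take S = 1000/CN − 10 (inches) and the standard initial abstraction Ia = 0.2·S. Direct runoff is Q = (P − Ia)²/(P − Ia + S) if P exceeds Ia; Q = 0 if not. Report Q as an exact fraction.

Q = 11025/3538 in ≈ 3.116 in

Adjust CN=58 to AMC I: 4.2·58/(10 − 0.058·58) → (1218/5) ÷ (1659/250) = 2900/79 ≈ 36.709
Retention S: 1000/CN − 10 with CN=36.709 → S = 500/29 ≈ 17.241 in
Ia = 0.2·(500/29) = 100/29 in ≈ 3.448 in
Excess rainfall: 12.500 − 3.448 = 9.052 in; P > Ia so Q > 0
Q: (525/58)² ÷ (1525/58) = 11025/3538 in (≈ 3.116 in)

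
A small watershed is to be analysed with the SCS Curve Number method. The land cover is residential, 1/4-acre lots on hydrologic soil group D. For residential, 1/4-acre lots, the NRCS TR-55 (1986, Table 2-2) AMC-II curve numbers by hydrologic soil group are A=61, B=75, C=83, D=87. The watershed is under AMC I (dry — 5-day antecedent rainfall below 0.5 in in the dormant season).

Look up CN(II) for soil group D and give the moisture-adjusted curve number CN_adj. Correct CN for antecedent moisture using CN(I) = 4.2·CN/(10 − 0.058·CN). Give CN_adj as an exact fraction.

NRCS table: residential, 1/4-acre lots, soil group D → CN(II) = 87
CN(I) from CN(II)=87: (4.2·87)/(10 − 0.058·87) = 182700/2477 ≈ 73.759

CN_adj = 182700/2477 ≈ 73.759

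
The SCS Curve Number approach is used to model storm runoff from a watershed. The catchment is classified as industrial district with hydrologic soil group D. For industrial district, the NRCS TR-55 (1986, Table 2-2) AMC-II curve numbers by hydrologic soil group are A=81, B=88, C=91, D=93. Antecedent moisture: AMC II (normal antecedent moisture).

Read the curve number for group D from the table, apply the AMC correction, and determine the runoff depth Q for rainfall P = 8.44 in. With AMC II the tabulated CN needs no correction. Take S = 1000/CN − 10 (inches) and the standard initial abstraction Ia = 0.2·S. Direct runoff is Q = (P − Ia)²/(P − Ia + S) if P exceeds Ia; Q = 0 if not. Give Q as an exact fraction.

Q = 371448529/48878475 in ≈ 7.599 in

NRCS table: industrial district, soil group D → CN(II) = 93
AMC II — tabulated CN = 93 applies directly.
Max retention: S = 1000/93 − 10 = 70/93 in (≈ 0.753 in)
Ia = 0.2·(70/93) = 14/93 in ≈ 0.151 in
Excess rainfall: 8.440 − 0.151 = 8.289 in; P > Ia so Q > 0
Q = (19273/2325)²/((19273/2325) + 70/93) = (371448529/5405625)/(21023/2325) = 371448529/48878475 in ≈ 7.599 in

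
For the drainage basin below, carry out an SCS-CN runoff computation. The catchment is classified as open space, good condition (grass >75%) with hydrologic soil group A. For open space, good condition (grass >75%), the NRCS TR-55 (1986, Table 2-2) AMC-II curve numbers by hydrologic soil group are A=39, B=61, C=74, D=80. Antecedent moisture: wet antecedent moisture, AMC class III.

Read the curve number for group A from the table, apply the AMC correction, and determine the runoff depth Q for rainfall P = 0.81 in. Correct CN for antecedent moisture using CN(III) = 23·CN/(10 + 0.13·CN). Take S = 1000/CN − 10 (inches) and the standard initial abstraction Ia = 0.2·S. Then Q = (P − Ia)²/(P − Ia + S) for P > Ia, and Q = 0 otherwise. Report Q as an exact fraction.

NRCS table: open space, good condition (grass >75%), soil group A → CN(II) = 39
CN(III) from CN(II)=39: (23·39)/(10 + 0.13·39) = 89700/1507 ≈ 59.522
Max retention: S = 1000/(89700/1507) − 10 = 6100/897 in (≈ 6.800 in)
Ia = 0.2·(6100/897) = 1220/897 in ≈ 1.360 in
P = 0.810 ≤ Ia = 1.360 in: entire storm abstracted, Q = 0.

Q = 0 in ≈ 0.000 in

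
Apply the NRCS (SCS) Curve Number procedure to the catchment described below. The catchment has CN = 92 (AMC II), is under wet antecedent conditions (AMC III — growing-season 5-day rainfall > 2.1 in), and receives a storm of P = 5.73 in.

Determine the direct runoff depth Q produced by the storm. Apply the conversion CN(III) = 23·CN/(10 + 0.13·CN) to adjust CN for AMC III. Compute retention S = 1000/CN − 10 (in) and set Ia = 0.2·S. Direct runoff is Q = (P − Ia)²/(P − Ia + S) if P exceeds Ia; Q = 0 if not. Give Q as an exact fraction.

Wet (AMC III): CN(III) = 23·92/(10 + 0.13·92) = 2116/(549/25) = 52900/549 ≈ 96.357
Retention S: 1000/CN − 10 with CN=96.357 → S = 200/529 ≈ 0.378 in
Ia = 0.2S: 0.2·0.378 = 0.076 in (exactly 40/529)
Since P=5.730 > Ia=0.076: effective rainfall P−Ia = 299117/52900 in
Q: (299117/52900)² ÷ (319117/52900) = 89470979689/16881289300 in (≈ 5.300 in)

Q = 89470979689/16881289300 in ≈ 5.300 in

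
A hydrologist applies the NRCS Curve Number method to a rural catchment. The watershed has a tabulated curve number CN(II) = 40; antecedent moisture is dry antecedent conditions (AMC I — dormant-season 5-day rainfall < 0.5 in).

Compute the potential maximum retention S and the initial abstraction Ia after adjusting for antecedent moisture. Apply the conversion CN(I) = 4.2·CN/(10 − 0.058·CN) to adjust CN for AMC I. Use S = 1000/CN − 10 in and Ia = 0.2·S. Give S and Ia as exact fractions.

CN(I) from CN(II)=40: (4.2·40)/(10 − 0.058·40) = 175/8 ≈ 21.875
S = 1000/(175/8) − 10 = 250/7 in ≈ 35.714 in
Initial abstraction Ia = S/5 = (250/7)/5 = 50/7 ≈ 7.143 in

S = 250/7 in ≈ 35.714 in; Ia = 50/7 in ≈ 7.143 in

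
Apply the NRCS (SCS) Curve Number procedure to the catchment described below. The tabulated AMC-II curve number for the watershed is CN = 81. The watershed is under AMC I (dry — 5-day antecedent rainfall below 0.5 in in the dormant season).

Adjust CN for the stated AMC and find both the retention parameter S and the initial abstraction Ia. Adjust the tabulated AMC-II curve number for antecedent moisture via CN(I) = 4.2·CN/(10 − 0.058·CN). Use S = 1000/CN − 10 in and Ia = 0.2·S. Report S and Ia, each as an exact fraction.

Dry (AMC I): CN(I) = 4.2·81/(10 − 0.058·81) = (1701/5)/(2651/500) = 170100/2651 ≈ 64.164
Retention S: 1000/CN − 10 with CN=64.164 → S = 9500/1701 ≈ 5.585 in
Initial abstraction Ia = S/5 = (9500/1701)/5 = 1900/1701 ≈ 1.117 in

S = 9500/1701 in ≈ 5.585 in; Ia = 1900/1701 in ≈ 1.117 in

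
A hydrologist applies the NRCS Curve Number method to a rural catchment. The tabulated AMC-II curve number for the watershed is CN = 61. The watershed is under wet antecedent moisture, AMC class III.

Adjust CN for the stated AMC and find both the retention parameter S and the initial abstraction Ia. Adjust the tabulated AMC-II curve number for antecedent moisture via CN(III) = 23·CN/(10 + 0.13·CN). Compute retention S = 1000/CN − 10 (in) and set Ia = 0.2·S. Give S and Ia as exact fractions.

Adjust CN=61 to AMC III: 23·61/(10 + 0.13·61) → 1403 ÷ (1793/100) = 140300/1793 ≈ 78.249
Retention S: 1000/CN − 10 with CN=78.249 → S = 3900/1403 ≈ 2.780 in
Ia = 0.2S: 0.2·2.780 = 0.556 in (exactly 780/1403)

S = 3900/1403 in ≈ 2.780 in; Ia = 780/1403 in ≈ 0.556 in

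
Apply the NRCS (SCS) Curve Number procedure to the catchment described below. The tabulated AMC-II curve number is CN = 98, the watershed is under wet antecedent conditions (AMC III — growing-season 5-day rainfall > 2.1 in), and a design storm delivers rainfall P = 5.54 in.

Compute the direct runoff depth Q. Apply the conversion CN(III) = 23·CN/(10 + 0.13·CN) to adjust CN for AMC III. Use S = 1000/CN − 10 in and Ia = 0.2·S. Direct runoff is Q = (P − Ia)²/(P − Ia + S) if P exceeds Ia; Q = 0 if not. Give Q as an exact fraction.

Q = 96832370041/17816686650 in ≈ 5.435 in

CN(III) from CN(II)=98: (23·98)/(10 + 0.13·98) = 112700/1137 ≈ 99.120
Max retention: S = 1000/(112700/1137) − 10 = 100/1127 in (≈ 0.089 in)
Ia = 0.2S: 0.2·0.089 = 0.018 in (exactly 20/1127)
Excess rainfall: 5.540 − 0.018 = 5.522 in; P > Ia so Q > 0
Q = (311179/56350)²/((311179/56350) + 100/1127) = (96832370041/3175322500)/(316179/56350) = 96832370041/17816686650 in ≈ 5.435 in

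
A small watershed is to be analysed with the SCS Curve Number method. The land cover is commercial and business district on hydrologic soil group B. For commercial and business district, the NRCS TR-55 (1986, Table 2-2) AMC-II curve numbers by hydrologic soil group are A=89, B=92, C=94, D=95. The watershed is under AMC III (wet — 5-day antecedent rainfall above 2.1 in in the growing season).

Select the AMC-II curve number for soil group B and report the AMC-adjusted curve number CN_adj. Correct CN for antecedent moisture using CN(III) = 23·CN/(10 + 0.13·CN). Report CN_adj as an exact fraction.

CN_adj = 52900/549 ≈ 96.357

NRCS table: commercial and business district, soil group B → CN(II) = 92
Wet (AMC III): CN(III) = 23·92/(10 + 0.13·92) = 2116/(549/25) = 52900/549 ≈ 96.357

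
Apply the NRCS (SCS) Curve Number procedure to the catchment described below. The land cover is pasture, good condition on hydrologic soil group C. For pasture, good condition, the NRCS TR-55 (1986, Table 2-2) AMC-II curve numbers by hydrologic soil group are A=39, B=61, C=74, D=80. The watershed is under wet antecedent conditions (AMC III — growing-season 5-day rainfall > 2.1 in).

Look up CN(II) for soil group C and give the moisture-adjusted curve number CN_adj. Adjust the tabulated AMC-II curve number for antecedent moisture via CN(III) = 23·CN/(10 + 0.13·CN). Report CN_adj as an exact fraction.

CN_adj = 85100/981 ≈ 86.748

NRCS table: pasture, good condition, soil group C → CN(II) = 74
CN(III) from CN(II)=74: (23·74)/(10 + 0.13·74) = 85100/981 ≈ 86.748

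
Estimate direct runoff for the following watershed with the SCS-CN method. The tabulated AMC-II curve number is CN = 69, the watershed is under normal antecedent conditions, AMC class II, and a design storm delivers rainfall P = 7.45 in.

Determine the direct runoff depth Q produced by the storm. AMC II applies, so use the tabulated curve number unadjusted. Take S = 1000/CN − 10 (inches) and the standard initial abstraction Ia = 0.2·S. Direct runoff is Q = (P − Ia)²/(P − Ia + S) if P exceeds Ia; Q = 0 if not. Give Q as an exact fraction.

Q = 81739681/21032580 in ≈ 3.886 in

CN(II) = 69; AMC II needs no correction.
Max retention: S = 1000/69 − 10 = 310/69 in (≈ 4.493 in)
Ia = 0.2·(310/69) = 62/69 in ≈ 0.899 in
P − Ia = 7.450 − 0.899 = 9041/1380 ≈ 6.551 in (> 0, runoff occurs)
Q: (9041/1380)² ÷ (15241/1380) = 81739681/21032580 in (≈ 3.886 in)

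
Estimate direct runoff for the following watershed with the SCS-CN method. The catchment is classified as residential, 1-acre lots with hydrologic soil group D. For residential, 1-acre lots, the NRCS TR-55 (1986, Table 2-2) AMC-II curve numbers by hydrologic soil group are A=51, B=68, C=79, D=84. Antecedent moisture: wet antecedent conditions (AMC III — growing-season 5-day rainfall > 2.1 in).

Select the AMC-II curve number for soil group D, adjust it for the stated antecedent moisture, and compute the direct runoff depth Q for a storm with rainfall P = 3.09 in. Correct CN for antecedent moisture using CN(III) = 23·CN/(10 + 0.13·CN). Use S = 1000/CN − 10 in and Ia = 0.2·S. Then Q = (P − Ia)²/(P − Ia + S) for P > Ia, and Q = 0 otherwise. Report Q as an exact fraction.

Q = 19950715009/8754230100 in ≈ 2.279 in

NRCS table: residential, 1-acre lots, soil group D → CN(II) = 84
Adjust CN=84 to AMC III: 23·84/(10 + 0.13·84) → 1932 ÷ (523/25) = 48300/523 ≈ 92.352
Max retention: S = 1000/(48300/523) − 10 = 400/483 in (≈ 0.828 in)
Ia = 0.2·(400/483) = 80/483 in ≈ 0.166 in
P − Ia = 3.090 − 0.166 = 141247/48300 ≈ 2.924 in (> 0, runoff occurs)
Q = (141247/48300)²/((141247/48300) + 400/483) = (19950715009/2332890000)/(181247/48300) = 19950715009/8754230100 in ≈ 2.279 in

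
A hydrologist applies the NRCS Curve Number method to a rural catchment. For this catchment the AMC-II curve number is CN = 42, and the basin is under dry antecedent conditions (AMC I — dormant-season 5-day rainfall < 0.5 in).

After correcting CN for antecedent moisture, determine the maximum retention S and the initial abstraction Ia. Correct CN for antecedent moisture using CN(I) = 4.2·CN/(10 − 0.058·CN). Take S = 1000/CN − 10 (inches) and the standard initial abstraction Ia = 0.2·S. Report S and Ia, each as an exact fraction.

S = 14500/441 in ≈ 32.880 in; Ia = 2900/441 in ≈ 6.576 in

CN(I) from CN(II)=42: (4.2·42)/(10 − 0.058·42) = 44100/1891 ≈ 23.321
Retention S: 1000/CN − 10 with CN=23.321 → S = 14500/441 ≈ 32.880 in
Ia = 0.2S: 0.2·32.880 = 6.576 in (exactly 2900/441)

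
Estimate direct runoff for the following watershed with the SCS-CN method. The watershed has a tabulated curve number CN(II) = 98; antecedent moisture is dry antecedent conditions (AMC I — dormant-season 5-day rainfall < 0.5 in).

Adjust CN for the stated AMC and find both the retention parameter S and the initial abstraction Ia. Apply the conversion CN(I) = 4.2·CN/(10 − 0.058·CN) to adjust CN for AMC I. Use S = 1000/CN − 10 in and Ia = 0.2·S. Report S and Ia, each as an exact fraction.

S = 500/1029 in ≈ 0.486 in; Ia = 100/1029 in ≈ 0.097 in

CN(I) from CN(II)=98: (4.2·98)/(10 − 0.058·98) = 102900/1079 ≈ 95.366
Max retention: S = 1000/(102900/1079) − 10 = 500/1029 in (≈ 0.486 in)
Ia = 0.2S: 0.2·0.486 = 0.097 in (exactly 100/1029)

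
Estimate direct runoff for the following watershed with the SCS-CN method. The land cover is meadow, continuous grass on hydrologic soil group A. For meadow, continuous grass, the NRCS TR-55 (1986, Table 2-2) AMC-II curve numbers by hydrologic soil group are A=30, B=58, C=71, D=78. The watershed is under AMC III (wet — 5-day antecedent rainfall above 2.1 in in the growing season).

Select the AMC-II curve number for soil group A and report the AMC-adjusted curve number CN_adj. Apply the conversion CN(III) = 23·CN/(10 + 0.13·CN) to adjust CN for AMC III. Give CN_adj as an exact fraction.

NRCS table: meadow, continuous grass, soil group A → CN(II) = 30
Adjust CN=30 to AMC III: 23·30/(10 + 0.13·30) → 690 ÷ (139/10) = 6900/139 ≈ 49.640

CN_adj = 6900/139 ≈ 49.640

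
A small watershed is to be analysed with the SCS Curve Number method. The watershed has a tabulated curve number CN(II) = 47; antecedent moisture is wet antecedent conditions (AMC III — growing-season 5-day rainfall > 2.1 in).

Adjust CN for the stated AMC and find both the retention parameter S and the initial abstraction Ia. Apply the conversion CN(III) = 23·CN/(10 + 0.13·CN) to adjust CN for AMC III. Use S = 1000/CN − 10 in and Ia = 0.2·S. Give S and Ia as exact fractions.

Wet (AMC III): CN(III) = 23·47/(10 + 0.13·47) = 1081/(1611/100) = 108100/1611 ≈ 67.101
Max retention: S = 1000/(108100/1611) − 10 = 5300/1081 in (≈ 4.903 in)
Ia = 0.2·(5300/1081) = 1060/1081 in ≈ 0.981 in

S = 5300/1081 in ≈ 4.903 in; Ia = 1060/1081 in ≈ 0.981 in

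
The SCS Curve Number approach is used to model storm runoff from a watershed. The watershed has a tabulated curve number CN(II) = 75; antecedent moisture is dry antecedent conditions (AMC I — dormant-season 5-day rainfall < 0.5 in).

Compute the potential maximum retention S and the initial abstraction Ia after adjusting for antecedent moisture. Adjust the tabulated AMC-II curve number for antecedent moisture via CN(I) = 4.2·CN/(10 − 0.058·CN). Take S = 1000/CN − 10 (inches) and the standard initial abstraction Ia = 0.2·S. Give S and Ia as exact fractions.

Dry (AMC I): CN(I) = 4.2·75/(10 − 0.058·75) = 315/(113/20) = 6300/113 ≈ 55.752
Retention S: 1000/CN − 10 with CN=55.752 → S = 500/63 ≈ 7.937 in
Ia = 0.2S: 0.2·7.937 = 1.587 in (exactly 100/63)

S = 500/63 in ≈ 7.937 in; Ia = 100/63 in ≈ 1.587 in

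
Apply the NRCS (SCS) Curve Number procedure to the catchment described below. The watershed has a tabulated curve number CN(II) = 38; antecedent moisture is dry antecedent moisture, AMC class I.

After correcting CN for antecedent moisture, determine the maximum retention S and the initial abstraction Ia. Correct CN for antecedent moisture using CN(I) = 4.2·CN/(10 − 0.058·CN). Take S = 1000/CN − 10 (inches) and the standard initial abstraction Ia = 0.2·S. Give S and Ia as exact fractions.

Dry (AMC I): CN(I) = 4.2·38/(10 − 0.058·38) = (798/5)/(1949/250) = 39900/1949 ≈ 20.472
S = 1000/(39900/1949) − 10 = 15500/399 in ≈ 38.847 in
Ia = 0.2S: 0.2·38.847 = 7.769 in (exactly 3100/399)

S = 15500/399 in ≈ 38.847 in; Ia = 3100/399 in ≈ 7.769 in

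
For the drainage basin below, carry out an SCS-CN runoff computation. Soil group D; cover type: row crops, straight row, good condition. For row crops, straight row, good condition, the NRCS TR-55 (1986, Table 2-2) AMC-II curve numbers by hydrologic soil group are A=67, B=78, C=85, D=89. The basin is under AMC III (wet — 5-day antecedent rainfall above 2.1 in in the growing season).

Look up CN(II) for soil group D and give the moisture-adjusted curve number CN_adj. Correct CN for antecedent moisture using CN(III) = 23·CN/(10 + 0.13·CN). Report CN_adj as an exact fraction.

NRCS table: row crops, straight row, good condition, soil group D → CN(II) = 89
CN(III) from CN(II)=89: (23·89)/(10 + 0.13·89) = 204700/2157 ≈ 94.900

CN_adj = 204700/2157 ≈ 94.900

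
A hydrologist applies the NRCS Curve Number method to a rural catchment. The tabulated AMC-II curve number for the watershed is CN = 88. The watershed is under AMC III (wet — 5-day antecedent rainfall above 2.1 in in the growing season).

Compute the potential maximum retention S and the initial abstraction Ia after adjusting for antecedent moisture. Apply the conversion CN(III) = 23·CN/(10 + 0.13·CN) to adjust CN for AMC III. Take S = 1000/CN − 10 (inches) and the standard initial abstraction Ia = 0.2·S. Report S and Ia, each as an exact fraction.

CN(III) from CN(II)=88: (23·88)/(10 + 0.13·88) = 6325/67 ≈ 94.403
Retention S: 1000/CN − 10 with CN=94.403 → S = 150/253 ≈ 0.593 in
Initial abstraction Ia = S/5 = (150/253)/5 = 30/253 ≈ 0.119 in

S = 150/253 in ≈ 0.593 in; Ia = 30/253 in ≈ 0.119 in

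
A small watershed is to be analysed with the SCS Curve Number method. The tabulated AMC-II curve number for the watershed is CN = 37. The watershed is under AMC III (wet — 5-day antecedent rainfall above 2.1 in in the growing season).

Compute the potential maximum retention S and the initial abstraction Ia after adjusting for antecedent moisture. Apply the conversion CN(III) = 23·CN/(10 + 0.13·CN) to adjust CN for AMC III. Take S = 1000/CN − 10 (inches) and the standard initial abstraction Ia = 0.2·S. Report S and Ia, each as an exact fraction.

CN(III) from CN(II)=37: (23·37)/(10 + 0.13·37) = 85100/1481 ≈ 57.461
S = 1000/(85100/1481) − 10 = 6300/851 in ≈ 7.403 in
Ia = 0.2S: 0.2·7.403 = 1.481 in (exactly 1260/851)

S = 6300/851 in ≈ 7.403 in; Ia = 1260/851 in ≈ 1.481 in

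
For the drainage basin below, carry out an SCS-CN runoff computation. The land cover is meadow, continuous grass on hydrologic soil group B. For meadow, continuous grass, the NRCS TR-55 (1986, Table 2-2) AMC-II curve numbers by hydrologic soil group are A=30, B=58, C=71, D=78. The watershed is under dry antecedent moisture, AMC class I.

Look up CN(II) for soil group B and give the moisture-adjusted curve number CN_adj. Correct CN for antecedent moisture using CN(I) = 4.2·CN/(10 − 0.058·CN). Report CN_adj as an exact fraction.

NRCS table: meadow, continuous grass, soil group B → CN(II) = 58
Dry (AMC I): CN(I) = 4.2·58/(10 − 0.058·58) = (1218/5)/(1659/250) = 2900/79 ≈ 36.709

CN_adj = 2900/79 ≈ 36.709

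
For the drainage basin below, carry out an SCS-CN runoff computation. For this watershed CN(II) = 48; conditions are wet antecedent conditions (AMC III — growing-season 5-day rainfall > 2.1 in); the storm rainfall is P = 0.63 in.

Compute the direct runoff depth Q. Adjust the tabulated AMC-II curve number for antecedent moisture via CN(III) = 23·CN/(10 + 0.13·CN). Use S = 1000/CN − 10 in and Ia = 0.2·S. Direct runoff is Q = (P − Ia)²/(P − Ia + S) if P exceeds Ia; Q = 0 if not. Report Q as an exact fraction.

Wet (AMC III): CN(III) = 23·48/(10 + 0.13·48) = 1104/(406/25) = 13800/203 ≈ 67.980
S = 1000/(13800/203) − 10 = 325/69 in ≈ 4.710 in
Ia = 0.2·(325/69) = 65/69 in ≈ 0.942 in
P = 0.630 ≤ Ia = 0.942 in: entire storm abstracted, Q = 0.

Q = 0 in ≈ 0.000 in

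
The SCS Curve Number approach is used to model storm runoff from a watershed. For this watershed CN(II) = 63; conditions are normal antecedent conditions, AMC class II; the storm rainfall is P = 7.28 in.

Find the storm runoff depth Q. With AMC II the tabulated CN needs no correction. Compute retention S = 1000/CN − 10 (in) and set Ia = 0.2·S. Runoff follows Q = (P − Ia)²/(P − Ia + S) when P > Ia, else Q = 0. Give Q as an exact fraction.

Q = 46233728/14856975 in ≈ 3.112 in

Average conditions: CN = 63 (no AMC adjustment).
Retention S: 1000/CN − 10 with CN=63.000 → S = 370/63 ≈ 5.873 in
Ia = 0.2S: 0.2·5.873 = 1.175 in (exactly 74/63)
P − Ia = 7.280 − 1.175 = 9616/1575 ≈ 6.105 in (> 0, runoff occurs)
Q = (9616/1575)²/((9616/1575) + 370/63) = (92467456/2480625)/(18866/1575) = 46233728/14856975 in ≈ 3.112 in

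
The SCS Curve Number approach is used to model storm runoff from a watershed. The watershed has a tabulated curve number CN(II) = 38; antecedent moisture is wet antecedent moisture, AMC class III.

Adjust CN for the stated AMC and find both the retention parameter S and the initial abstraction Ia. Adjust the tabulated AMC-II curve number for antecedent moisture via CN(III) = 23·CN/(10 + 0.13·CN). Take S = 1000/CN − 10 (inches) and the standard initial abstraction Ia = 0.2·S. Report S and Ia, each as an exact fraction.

S = 3100/437 in ≈ 7.094 in; Ia = 620/437 in ≈ 1.419 in

Wet (AMC III): CN(III) = 23·38/(10 + 0.13·38) = 874/(747/50) = 43700/747 ≈ 58.501
Retention S: 1000/CN − 10 with CN=58.501 → S = 3100/437 ≈ 7.094 in
Ia = 0.2S: 0.2·7.094 = 1.419 in (exactly 620/437)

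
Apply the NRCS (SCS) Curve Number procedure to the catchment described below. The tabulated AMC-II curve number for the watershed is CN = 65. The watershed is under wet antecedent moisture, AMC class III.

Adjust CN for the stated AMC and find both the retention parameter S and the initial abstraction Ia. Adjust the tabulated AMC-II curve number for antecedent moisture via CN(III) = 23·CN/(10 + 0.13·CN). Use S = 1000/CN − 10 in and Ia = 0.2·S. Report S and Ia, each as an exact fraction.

S = 700/299 in ≈ 2.341 in; Ia = 140/299 in ≈ 0.468 in

Wet (AMC III): CN(III) = 23·65/(10 + 0.13·65) = 1495/(369/20) = 29900/369 ≈ 81.030
Max retention: S = 1000/(29900/369) − 10 = 700/299 in (≈ 2.341 in)
Initial abstraction Ia = S/5 = (700/299)/5 = 140/299 ≈ 0.468 in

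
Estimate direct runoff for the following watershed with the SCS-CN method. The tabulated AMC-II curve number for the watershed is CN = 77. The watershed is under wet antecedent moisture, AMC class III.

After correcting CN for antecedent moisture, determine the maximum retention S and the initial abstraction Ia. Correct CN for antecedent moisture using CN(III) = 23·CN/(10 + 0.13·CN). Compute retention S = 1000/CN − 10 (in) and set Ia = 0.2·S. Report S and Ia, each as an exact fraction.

Wet (AMC III): CN(III) = 23·77/(10 + 0.13·77) = 1771/(2001/100) = 7700/87 ≈ 88.506
Max retention: S = 1000/(7700/87) − 10 = 100/77 in (≈ 1.299 in)
Ia = 0.2S: 0.2·1.299 = 0.260 in (exactly 20/77)

S = 100/77 in ≈ 1.299 in; Ia = 20/77 in ≈ 0.260 in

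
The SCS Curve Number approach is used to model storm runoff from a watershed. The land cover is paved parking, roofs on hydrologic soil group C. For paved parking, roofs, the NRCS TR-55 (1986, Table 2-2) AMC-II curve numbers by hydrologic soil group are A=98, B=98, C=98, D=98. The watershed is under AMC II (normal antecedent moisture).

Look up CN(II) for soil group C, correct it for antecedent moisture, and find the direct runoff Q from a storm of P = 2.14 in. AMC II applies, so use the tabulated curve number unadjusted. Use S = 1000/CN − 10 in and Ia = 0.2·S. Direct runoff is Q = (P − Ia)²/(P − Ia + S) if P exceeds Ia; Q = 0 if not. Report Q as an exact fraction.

Q = 26450449/13825350 in ≈ 1.913 in

NRCS table: paved parking, roofs, soil group C → CN(II) = 98
Average conditions: CN = 98 (no AMC adjustment).
S = 1000/98 − 10 = 10/49 in ≈ 0.204 in
Ia = 0.2S: 0.2·0.204 = 0.041 in (exactly 2/49)
Excess rainfall: 2.140 − 0.041 = 2.099 in; P > Ia so Q > 0
Q: (5143/2450)² ÷ (5643/2450) = 26450449/13825350 in (≈ 1.913 in)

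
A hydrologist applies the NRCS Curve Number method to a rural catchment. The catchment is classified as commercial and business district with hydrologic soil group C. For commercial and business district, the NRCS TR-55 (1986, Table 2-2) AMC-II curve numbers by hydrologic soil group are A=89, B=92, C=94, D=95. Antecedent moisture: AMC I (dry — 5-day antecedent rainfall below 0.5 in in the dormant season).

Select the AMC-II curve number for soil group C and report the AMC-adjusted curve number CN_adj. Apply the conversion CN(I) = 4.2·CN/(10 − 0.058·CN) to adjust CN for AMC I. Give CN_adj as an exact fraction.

CN_adj = 32900/379 ≈ 86.807

NRCS table: commercial and business district, soil group C → CN(II) = 94
CN(I) from CN(II)=94: (4.2·94)/(10 − 0.058·94) = 32900/379 ≈ 86.807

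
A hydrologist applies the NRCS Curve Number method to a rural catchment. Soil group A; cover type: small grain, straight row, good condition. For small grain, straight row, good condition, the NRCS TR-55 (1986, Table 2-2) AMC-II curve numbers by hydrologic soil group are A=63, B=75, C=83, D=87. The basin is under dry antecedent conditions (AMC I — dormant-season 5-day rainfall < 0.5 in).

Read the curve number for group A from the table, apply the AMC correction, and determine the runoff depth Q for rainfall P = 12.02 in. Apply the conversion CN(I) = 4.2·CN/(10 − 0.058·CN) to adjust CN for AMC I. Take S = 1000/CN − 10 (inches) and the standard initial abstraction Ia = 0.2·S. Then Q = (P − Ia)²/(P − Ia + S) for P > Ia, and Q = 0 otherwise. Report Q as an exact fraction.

Q = 372250075129/101548386450 in ≈ 3.666 in

NRCS table: small grain, straight row, good condition, soil group A → CN(II) = 63
Dry (AMC I): CN(I) = 4.2·63/(10 − 0.058·63) = (1323/5)/(3173/500) = 132300/3173 ≈ 41.696
Max retention: S = 1000/(132300/3173) − 10 = 18500/1323 in (≈ 13.983 in)
Ia = 0.2S: 0.2·13.983 = 2.797 in (exactly 3700/1323)
Since P=12.020 > Ia=2.797: effective rainfall P−Ia = 610123/66150 in
Runoff Q = (P−Ia)²/(P−Ia+S) = (9.223)²/(9.223+13.983) = 372250075129/101548386450 ≈ 3.666 in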